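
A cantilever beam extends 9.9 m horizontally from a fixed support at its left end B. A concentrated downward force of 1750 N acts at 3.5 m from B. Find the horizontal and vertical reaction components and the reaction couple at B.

ΣF_x = 0: B_x = 0.
ΣF_y = 0: B_y − 1750 = 0 → B_y = 1750 N.
ΣM about B: M_B − 1750·3.5 = 0 → M_B = 6125 N·m.

B_x = 0, B_y = 1750 N, M_B = 6125 N·m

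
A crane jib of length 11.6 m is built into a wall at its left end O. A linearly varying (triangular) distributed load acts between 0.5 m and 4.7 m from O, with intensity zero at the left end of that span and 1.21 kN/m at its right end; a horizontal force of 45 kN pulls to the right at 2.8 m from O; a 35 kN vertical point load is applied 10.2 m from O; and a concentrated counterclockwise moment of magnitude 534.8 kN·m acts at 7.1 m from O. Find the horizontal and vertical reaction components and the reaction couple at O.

O_x = -45.00 kN, O_y = 37.54 kN, M_O = -169.4 kN·m

Resultant of the triangular load: ½ × 1.21 × 4.2 = 2.541 kN, acting at 3.3 m from O (one-third of the span from the peak).
ΣF_x = 0: O_x + 45 = 0 → O_x = -45.00 kN.
ΣF_y = 0: O_y − ½·1.21·4.2 − 35 = 0 → O_y = 37.54 kN.
ΣM about O: M_O − (½·1.21·4.2)·3.3 − 35·10.2 + 534.8 = 0 → M_O = -169.4 kN·m.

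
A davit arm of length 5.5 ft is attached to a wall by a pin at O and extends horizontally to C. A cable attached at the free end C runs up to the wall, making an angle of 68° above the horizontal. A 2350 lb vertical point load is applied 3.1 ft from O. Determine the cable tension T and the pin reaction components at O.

ΣM about O: T·sin68°·5.5 − 2350·3.1 = 0 → T = 7285/(5.5·0.927184) = 1428.57 ≈ 1429 lb.
ΣF_x = 0: O_x − T·cos68° = 0 → O_x = 1428.57 × 0.374607 = 535.2 lb.
ΣF_y = 0: O_y + T·sin68° − 2350 = 0 → O_y = 2350 − 1428.57 × 0.927184 = 1025 lb.

T = 1429 lb, O_x = 535.2 lb, O_y = 1025 lb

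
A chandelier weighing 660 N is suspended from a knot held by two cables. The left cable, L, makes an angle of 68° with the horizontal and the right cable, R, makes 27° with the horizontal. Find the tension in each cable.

T_L = 590.3 N, T_R = 248.2 N

ΣF_x = 0: −T_L·cos68° + T_R·cos27° = 0 → T_R = 0.420431·T_L.
ΣF_y = 0: T_L·sin68° + T_R·sin27° = 660.
Substitute: T_L·(0.927184 + 0.420431·0.45399) = 660 → T_L = 590.311 ≈ 590.3 N.
Then T_R = 0.420431 × 590.311 = 248.2 N.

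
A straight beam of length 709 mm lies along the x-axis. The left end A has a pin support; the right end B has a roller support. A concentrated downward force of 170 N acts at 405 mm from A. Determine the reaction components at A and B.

A_x = 0, A_y = 72.89 N, B_y = 97.11 N

Taking moments about A: B_y·709 − 170·405 = 0 → B_y = 68850/709 = 97.1086 ≈ 97.11 N.
ΣF_y = 0: A_y + 97.1086 − 170 = 0 → A_y = 72.89 N.
ΣF_x = 0: no horizontal applied forces, so A_x = 0.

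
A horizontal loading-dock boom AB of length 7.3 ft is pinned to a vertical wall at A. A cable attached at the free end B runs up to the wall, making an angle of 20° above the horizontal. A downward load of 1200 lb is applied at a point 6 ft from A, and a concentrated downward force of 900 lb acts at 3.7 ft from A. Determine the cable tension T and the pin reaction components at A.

ΣM about A: T·sin20°·7.3 − 1200·6 − 900·3.7 = 0 → T = 10530/(7.3·0.34202) = 4217.49 ≈ 4217 lb.
ΣF_x = 0: A_x − T·cos20° = 0 → A_x = 4217.49 × 0.939693 = 3963 lb.
ΣF_y = 0: A_y + T·sin20° − 1200 − 900 = 0 → A_y = 2100 − 4217.49 × 0.34202 = 657.5 lb.

T = 4217 lb, A_x = 3963 lb, A_y = 657.5 lb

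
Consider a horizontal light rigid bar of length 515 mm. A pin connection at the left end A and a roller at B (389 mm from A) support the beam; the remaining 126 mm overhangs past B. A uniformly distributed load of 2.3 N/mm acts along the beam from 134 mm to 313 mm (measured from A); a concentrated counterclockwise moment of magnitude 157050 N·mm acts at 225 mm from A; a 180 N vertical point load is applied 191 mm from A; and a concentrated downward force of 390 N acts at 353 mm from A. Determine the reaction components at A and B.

Resultant of the distributed load: 2.3 × 179 = 411.7 N at 223.5 mm from A.
Moments about A: B_y·389 − (2.3·179)·223.5 + 157050 − 180·191 − 390·353 = 0 → B_y = 107014.95/389 = 275.103 ≈ 275.1 N.
ΣF_y = 0: A_y + 275.103 − 2.3·179 − 180 − 390 = 0 → A_y = 706.6 N.
ΣF_x = 0: no horizontal applied forces, so A_x = 0.

A_x = 0, A_y = 706.6 N, B_y = 275.1 N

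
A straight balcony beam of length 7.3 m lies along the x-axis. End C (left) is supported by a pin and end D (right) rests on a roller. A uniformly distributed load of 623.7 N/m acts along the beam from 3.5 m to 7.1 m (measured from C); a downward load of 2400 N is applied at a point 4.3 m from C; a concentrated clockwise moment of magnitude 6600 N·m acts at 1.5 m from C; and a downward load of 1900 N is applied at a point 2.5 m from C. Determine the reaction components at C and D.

Resultant of the distributed load: 623.7 × 3.6 = 2245.32 N at 5.3 m from C.
Moments about C: D_y·7.3 − (623.7·3.6)·5.3 − 2400·4.3 − 6600 − 1900·2.5 = 0 → D_y = 33570.196/7.3 = 4598.66 ≈ 4599 N.
ΣF_y = 0: C_y + 4598.66 − 623.7·3.6 − 2400 − 1900 = 0 → C_y = 1947 N.
ΣF_x = 0: no horizontal applied forces, so C_x = 0.

C_x = 0, C_y = 1947 N, D_y = 4599 N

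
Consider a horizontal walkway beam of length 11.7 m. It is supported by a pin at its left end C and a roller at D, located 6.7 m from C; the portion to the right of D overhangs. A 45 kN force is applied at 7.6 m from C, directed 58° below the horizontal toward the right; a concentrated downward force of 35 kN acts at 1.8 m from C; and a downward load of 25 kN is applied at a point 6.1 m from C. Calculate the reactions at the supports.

Moments about C: D_y·6.7 − 45·sin58°·7.6 − 35·1.8 − 25·6.1 = 0 → D_y = 505.532/6.7 = 75.4525 ≈ 75.45 kN.
ΣF_y = 0: C_y + 75.4525 − 45·sin58° − 35 − 25 = 0 → C_y = 22.71 kN.
ΣF_x = 0: C_x + 45·cos58° = 0 → C_x = -23.85 kN.

C_x = -23.85 kN, C_y = 22.71 kN, D_y = 75.45 kN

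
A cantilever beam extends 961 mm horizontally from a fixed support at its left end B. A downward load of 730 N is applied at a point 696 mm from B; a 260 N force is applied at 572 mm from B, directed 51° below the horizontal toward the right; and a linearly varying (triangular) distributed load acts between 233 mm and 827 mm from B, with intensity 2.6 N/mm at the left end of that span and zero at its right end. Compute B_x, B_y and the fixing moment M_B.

B_x = -163.6 N, B_y = 1704 N, M_B = 956500 N·mm

Resultant of the triangular load: ½ × 2.6 × 594 = 772.2 N, acting at 431 mm from B (one-third of the span from the peak).
ΣF_x = 0: B_x + 260·cos51° = 0 → B_x = -163.6 N.
ΣF_y = 0: B_y − 730 − 260·sin51° − ½·2.6·594 = 0 → B_y = 1704 N.
ΣM about B: M_B − 730·696 − 260·sin51°·572 − (½·2.6·594)·431 = 0 → M_B = 956500 N·mm.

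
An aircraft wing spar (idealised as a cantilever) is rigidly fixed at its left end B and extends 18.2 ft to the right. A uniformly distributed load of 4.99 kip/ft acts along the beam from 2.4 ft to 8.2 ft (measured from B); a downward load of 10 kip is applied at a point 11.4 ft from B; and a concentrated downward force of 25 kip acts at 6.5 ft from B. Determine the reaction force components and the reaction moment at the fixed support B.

Resultant of the distributed load: 4.99 × 5.8 = 28.942 kip at 5.3 ft from B.
ΣF_x = 0: B_x = 0.
ΣF_y = 0: B_y − 4.99·5.8 − 10 − 25 = 0 → B_y = 63.94 kip.
ΣM about B: M_B − (4.99·5.8)·5.3 − 10·11.4 − 25·6.5 = 0 → M_B = 429.9 kip·ft.

B_x = 0, B_y = 63.94 kip, M_B = 429.9 kip·ft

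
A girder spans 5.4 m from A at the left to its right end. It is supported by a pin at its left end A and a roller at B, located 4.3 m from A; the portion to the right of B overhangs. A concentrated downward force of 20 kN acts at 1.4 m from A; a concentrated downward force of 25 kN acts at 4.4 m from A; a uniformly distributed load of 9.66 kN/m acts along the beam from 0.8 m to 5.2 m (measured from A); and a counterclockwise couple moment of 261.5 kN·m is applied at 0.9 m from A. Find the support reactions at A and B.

A_x = 0, A_y = 86.57 kN, B_y = 0.9330 kN

Resultant of the distributed load: 9.66 × 4.4 = 42.504 kN at 3 m from A.
Moments about A: B_y·4.3 − 20·1.4 − 25·4.4 − (9.66·4.4)·3 + 261.5 = 0 → B_y = 4.012/4.3 = 0.933023 ≈ 0.9330 kN.
ΣF_y = 0: A_y + 0.933023 − 20 − 25 − 9.66·4.4 = 0 → A_y = 86.57 kN.
ΣF_x = 0: no horizontal applied forces, so A_x = 0.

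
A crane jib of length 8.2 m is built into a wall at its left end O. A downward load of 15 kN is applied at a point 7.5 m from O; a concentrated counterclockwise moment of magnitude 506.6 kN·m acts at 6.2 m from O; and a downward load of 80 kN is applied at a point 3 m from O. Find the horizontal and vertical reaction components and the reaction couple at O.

O_x = 0, O_y = 95.00 kN, M_O = -154.1 kN·m

ΣF_x = 0: O_x = 0.
ΣF_y = 0: O_y − 15 − 80 = 0 → O_y = 95.00 kN.
ΣM about O: M_O − 15·7.5 + 506.6 − 80·3 = 0 → M_O = -154.1 kN·m.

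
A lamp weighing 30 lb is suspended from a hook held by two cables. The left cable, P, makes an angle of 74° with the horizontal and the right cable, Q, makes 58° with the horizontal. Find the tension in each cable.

ΣF_x = 0: −T_P·cos74° + T_Q·cos58° = 0 → T_Q = 0.52015·T_P.
ΣF_y = 0: T_P·sin74° + T_Q·sin58° = 30.
Substitute: T_P·(0.961262 + 0.52015·0.848048) = 30 → T_P = 21.3923 ≈ 21.39 lb.
Then T_Q = 0.52015 × 21.3923 = 11.13 lb.

T_P = 21.39 lb, T_Q = 11.13 lb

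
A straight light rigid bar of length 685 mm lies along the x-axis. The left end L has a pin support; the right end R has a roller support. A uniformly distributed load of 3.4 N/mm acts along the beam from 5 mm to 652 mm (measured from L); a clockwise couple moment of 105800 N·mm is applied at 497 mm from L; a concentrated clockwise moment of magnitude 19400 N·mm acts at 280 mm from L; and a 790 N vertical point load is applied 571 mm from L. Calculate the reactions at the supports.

Resultant of the distributed load: 3.4 × 647 = 2199.8 N at 328.5 mm from L.
Moments about L: R_y·685 − (3.4·647)·328.5 − 105800 − 19400 − 790·571 = 0 → R_y = 1298924.3/685 = 1896.24 ≈ 1896 N.
ΣF_y = 0: L_y + 1896.24 − 3.4·647 − 790 = 0 → L_y = 1094 N.
ΣF_x = 0: no horizontal applied forces, so L_x = 0.

L_x = 0, L_y = 1094 N, R_y = 1896 N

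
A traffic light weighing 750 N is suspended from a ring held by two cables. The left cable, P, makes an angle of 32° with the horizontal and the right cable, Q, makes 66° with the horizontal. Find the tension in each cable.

ΣF_x = 0: −T_P·cos32° + T_Q·cos66° = 0 → T_Q = 2.08501·T_P.
ΣF_y = 0: T_P·sin32° + T_Q·sin66° = 750.
Substitute: T_P·(0.529919 + 2.08501·0.913545) = 750 → T_P = 308.05 ≈ 308.1 N.
Then T_Q = 2.08501 × 308.05 = 642.3 N.

T_P = 308.1 N, T_Q = 642.3 N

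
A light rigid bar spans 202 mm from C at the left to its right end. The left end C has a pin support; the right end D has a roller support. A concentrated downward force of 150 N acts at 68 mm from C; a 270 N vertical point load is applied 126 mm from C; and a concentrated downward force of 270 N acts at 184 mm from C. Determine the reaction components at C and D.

C_x = 0, C_y = 225.1 N, D_y = 464.9 N

ΣM about C: D_y·202 − 150·68 − 270·126 − 270·184 = 0 → D_y = 93900/202 = 464.851 ≈ 464.9 N.
ΣF_y = 0: C_y + 464.851 − 150 − 270 − 270 = 0 → C_y = 225.1 N.
ΣF_x = 0: no horizontal applied forces, so C_x = 0.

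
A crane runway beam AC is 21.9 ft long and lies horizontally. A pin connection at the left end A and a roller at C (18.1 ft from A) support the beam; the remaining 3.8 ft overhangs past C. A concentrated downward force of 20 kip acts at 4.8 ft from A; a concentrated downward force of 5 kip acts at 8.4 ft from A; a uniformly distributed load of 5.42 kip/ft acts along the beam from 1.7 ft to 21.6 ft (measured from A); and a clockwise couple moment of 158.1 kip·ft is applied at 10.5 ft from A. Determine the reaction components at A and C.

A_x = 0, A_y = 47.08 kip, C_y = 85.78 kip

Resultant of the distributed load: 5.42 × 19.9 = 107.858 kip at 11.65 ft from A.
ΣM about A: C_y·18.1 − 20·4.8 − 5·8.4 − (5.42·19.9)·11.65 − 158.1 = 0 → C_y = 1552.6457/18.1 = 85.7815 ≈ 85.78 kip.
ΣF_y = 0: A_y + 85.7815 − 20 − 5 − 5.42·19.9 = 0 → A_y = 47.08 kip.
ΣF_x = 0: no horizontal applied forces, so A_x = 0.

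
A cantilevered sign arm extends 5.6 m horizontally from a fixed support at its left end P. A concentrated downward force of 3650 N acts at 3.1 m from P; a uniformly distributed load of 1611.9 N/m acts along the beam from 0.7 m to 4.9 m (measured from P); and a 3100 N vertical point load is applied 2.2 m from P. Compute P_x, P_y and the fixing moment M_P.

Resultant of the distributed load: 1611.9 × 4.2 = 6769.98 N at 2.8 m from P.
ΣF_x = 0: P_x = 0.
ΣF_y = 0: P_y − 3650 − 1611.9·4.2 − 3100 = 0 → P_y = 13520 N.
ΣM about P: M_P − 3650·3.1 − (1611.9·4.2)·2.8 − 3100·2.2 = 0 → M_P = 37090 N·m.

P_x = 0, P_y = 13520 N, M_P = 37090 N·m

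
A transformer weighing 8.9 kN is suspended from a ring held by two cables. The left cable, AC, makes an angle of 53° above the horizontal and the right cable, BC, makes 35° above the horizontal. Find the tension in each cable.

ΣF_x = 0: −T_AC·cos53° + T_BC·cos35° = 0 → T_BC = 0.73468·T_AC.
ΣF_y = 0: T_AC·sin53° + T_BC·sin35° = 8.9.
Substitute: T_AC·(0.798636 + 0.73468·0.573576) = 8.9 → T_AC = 7.2949 ≈ 7.295 kN.
Then T_BC = 0.73468 × 7.2949 = 5.359 kN.

T_AC = 7.295 kN, T_BC = 5.359 kN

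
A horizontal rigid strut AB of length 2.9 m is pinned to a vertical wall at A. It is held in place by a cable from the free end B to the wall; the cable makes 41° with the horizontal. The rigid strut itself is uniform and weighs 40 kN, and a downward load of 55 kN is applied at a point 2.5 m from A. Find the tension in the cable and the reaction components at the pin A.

T = 102.8 kN, A_x = 77.55 kN, A_y = 27.59 kN

ΣM about A: T·sin41°·2.9 − 40·1.45 − 55·2.5 = 0 → T = 195.5/(2.9·0.656059) = 102.756 ≈ 102.8 kN.
ΣF_x = 0: A_x − T·cos41° = 0 → A_x = 102.756 × 0.75471 = 77.55 kN.
ΣF_y = 0: A_y + T·sin41° − 40 − 55 = 0 → A_y = 95 − 102.756 × 0.656059 = 27.59 kN.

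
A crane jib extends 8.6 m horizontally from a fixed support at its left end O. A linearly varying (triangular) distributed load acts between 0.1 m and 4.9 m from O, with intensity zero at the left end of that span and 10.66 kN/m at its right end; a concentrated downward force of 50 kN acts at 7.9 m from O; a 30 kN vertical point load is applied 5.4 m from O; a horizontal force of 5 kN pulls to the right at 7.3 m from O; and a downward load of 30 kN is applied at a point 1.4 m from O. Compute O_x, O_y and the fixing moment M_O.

O_x = -5.000 kN, O_y = 135.6 kN, M_O = 683.4 kN·m

Resultant of the triangular load: ½ × 10.66 × 4.8 = 25.584 kN, acting at 3.3 m from O (one-third of the span from the peak).
ΣF_x = 0: O_x + 5 = 0 → O_x = -5.000 kN.
ΣF_y = 0: O_y − ½·10.66·4.8 − 50 − 30 − 30 = 0 → O_y = 135.6 kN.
ΣM about O: M_O − (½·10.66·4.8)·3.3 − 50·7.9 − 30·5.4 − 30·1.4 = 0 → M_O = 683.4 kN·m.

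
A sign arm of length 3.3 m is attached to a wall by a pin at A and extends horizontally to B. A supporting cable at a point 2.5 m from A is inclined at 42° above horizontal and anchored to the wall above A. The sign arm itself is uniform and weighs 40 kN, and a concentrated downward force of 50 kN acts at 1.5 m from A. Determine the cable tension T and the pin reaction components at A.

T = 84.29 kN, A_x = 62.64 kN, A_y = 33.60 kN

ΣM about A: T·sin42°·2.5 − 40·1.65 − 50·1.5 = 0 → T = 141/(2.5·0.669131) = 84.2884 ≈ 84.29 kN.
ΣF_x = 0: A_x − T·cos42° = 0 → A_x = 84.2884 × 0.743145 = 62.64 kN.
ΣF_y = 0: A_y + T·sin42° − 40 − 50 = 0 → A_y = 90 − 84.2884 × 0.669131 = 33.60 kN.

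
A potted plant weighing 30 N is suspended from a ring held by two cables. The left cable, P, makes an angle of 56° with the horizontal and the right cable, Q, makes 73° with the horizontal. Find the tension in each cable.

T_P = 11.29 N, T_Q = 21.59 N

ΣF_x = 0: −T_P·cos56° + T_Q·cos73° = 0 → T_Q = 1.91261·T_P.
ΣF_y = 0: T_P·sin56° + T_Q·sin73° = 30.
Substitute: T_P·(0.829038 + 1.91261·0.956305) = 30 → T_P = 11.2864 ≈ 11.29 N.
Then T_Q = 1.91261 × 11.2864 = 21.59 N.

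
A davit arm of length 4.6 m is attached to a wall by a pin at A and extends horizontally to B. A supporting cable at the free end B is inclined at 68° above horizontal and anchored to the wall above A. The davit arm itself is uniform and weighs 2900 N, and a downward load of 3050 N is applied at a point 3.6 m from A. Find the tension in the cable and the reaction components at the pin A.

T = 4138 N, A_x = 1550 N, A_y = 2113 N

ΣM about A: T·sin68°·4.6 − 2900·2.3 − 3050·3.6 = 0 → T = 17650/(4.6·0.927184) = 4138.29 ≈ 4138 N.
ΣF_x = 0: A_x − T·cos68° = 0 → A_x = 4138.29 × 0.374607 = 1550 N.
ΣF_y = 0: A_y + T·sin68° − 2900 − 3050 = 0 → A_y = 5950 − 4138.29 × 0.927184 = 2113 N.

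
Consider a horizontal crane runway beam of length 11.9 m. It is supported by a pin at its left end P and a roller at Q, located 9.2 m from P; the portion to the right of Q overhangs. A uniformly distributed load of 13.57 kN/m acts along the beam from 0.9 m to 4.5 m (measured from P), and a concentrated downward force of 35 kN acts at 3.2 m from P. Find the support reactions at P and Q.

P_x = 0, P_y = 57.34 kN, Q_y = 26.51 kN

Resultant of the distributed load: 13.57 × 3.6 = 48.852 kN at 2.7 m from P.
ΣM about P: Q_y·9.2 − (13.57·3.6)·2.7 − 35·3.2 = 0 → Q_y = 243.9004/9.2 = 26.5109 ≈ 26.51 kN.
ΣF_y = 0: P_y + 26.5109 − 13.57·3.6 − 35 = 0 → P_y = 57.34 kN.
ΣF_x = 0: no horizontal applied forces, so P_x = 0.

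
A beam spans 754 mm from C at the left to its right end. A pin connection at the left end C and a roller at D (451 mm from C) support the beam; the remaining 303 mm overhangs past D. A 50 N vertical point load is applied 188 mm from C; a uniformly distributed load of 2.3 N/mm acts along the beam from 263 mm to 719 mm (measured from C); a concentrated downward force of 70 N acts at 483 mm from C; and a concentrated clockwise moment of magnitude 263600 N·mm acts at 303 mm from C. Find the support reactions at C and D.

Resultant of the distributed load: 2.3 × 456 = 1048.8 N at 491 mm from C.
Taking moments about C: D_y·451 − 50·188 − (2.3·456)·491 − 70·483 − 263600 = 0 → D_y = 821770.8/451 = 1822.11 ≈ 1822 N.
ΣF_y = 0: C_y + 1822.11 − 50 − 2.3·456 − 70 = 0 → C_y = -653.3 N.
ΣF_x = 0: no horizontal applied forces, so C_x = 0.

C_x = 0, C_y = -653.3 N, D_y = 1822 N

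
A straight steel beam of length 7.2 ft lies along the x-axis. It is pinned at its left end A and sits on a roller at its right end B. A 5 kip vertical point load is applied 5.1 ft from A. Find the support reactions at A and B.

ΣM about A: B_y·7.2 − 5·5.1 = 0 → B_y = 25.5/7.2 = 3.54167 ≈ 3.542 kip.
ΣF_y = 0: A_y + 3.54167 − 5 = 0 → A_y = 1.458 kip.
ΣF_x = 0: no horizontal applied forces, so A_x = 0.

A_x = 0, A_y = 1.458 kip, B_y = 3.542 kip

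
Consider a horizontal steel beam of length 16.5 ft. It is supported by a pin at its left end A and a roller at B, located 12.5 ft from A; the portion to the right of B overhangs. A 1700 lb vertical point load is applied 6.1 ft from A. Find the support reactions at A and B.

A_x = 0, A_y = 870.4 lb, B_y = 829.6 lb

Moments about A: B_y·12.5 − 1700·6.1 = 0 → B_y = 10370/12.5 = 829.6 lb.
ΣF_y = 0: A_y + 829.6 − 1700 = 0 → A_y = 870.4 lb.
ΣF_x = 0: no horizontal applied forces, so A_x = 0.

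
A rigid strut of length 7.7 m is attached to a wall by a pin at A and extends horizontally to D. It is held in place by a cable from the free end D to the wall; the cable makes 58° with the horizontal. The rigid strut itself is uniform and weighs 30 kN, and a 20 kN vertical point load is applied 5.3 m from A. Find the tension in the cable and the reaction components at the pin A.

ΣM about A: T·sin58°·7.7 − 30·3.85 − 20·5.3 = 0 → T = 221.5/(7.7·0.848048) = 33.9205 ≈ 33.92 kN.
ΣF_x = 0: A_x − T·cos58° = 0 → A_x = 33.9205 × 0.529919 = 17.98 kN.
ΣF_y = 0: A_y + T·sin58° − 30 − 20 = 0 → A_y = 50 − 33.9205 × 0.848048 = 21.23 kN.

T = 33.92 kN, A_x = 17.98 kN, A_y = 21.23 kN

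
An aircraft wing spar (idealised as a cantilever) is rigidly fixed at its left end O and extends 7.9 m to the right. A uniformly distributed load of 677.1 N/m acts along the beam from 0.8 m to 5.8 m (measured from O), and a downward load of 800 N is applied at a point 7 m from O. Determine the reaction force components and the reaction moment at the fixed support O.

Resultant of the distributed load: 677.1 × 5 = 3385.5 N at 3.3 m from O.
ΣF_x = 0: O_x = 0.
ΣF_y = 0: O_y − 677.1·5 − 800 = 0 → O_y = 4186 N.
ΣM about O: M_O − (677.1·5)·3.3 − 800·7 = 0 → M_O = 16770 N·m.

O_x = 0, O_y = 4186 N, M_O = 16770 N·m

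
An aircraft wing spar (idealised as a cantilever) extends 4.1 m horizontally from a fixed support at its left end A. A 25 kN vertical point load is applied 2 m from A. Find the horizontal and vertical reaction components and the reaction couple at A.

A_x = 0, A_y = 25.00 kN, M_A = 50.00 kN·m

ΣF_x = 0: A_x = 0.
ΣF_y = 0: A_y − 25 = 0 → A_y = 25.00 kN.
ΣM about A: M_A − 25·2 = 0 → M_A = 50.00 kN·m.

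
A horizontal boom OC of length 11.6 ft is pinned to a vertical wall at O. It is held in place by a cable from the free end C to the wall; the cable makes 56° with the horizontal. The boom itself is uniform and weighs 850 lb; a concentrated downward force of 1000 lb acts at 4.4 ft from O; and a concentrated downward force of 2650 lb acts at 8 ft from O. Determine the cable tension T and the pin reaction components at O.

ΣM about O: T·sin56°·11.6 − 850·5.8 − 1000·4.4 − 2650·8 = 0 → T = 30530/(11.6·0.829038) = 3174.64 ≈ 3175 lb.
ΣF_x = 0: O_x − T·cos56° = 0 → O_x = 3174.64 × 0.559193 = 1775 lb.
ΣF_y = 0: O_y + T·sin56° − 850 − 1000 − 2650 = 0 → O_y = 4500 − 3174.64 × 0.829038 = 1868 lb.

T = 3175 lb, O_x = 1775 lb, O_y = 1868 lb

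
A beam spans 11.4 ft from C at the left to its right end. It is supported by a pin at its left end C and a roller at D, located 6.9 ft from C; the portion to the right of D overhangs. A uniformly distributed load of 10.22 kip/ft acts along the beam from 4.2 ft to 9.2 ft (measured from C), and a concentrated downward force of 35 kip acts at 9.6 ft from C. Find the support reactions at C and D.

Resultant of the distributed load: 10.22 × 5 = 51.1 kip at 6.7 ft from C.
Taking moments about C: D_y·6.9 − (10.22·5)·6.7 − 35·9.6 = 0 → D_y = 678.37/6.9 = 98.3145 ≈ 98.31 kip.
ΣF_y = 0: C_y + 98.3145 − 10.22·5 − 35 = 0 → C_y = -12.21 kip.
ΣF_x = 0: no horizontal applied forces, so C_x = 0.

C_x = 0, C_y = -12.21 kip, D_y = 98.31 kip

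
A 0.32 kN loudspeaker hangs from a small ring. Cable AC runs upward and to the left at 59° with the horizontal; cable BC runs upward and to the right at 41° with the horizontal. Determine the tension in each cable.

ΣF_x = 0: −T_AC·cos59° + T_BC·cos41° = 0 → T_BC = 0.682432·T_AC.
ΣF_y = 0: T_AC·sin59° + T_BC·sin41° = 0.32.
Substitute: T_AC·(0.857167 + 0.682432·0.656059) = 0.32 → T_AC = 0.245233 ≈ 0.2452 kN.
Then T_BC = 0.682432 × 0.245233 = 0.1674 kN.

T_AC = 0.2452 kN, T_BC = 0.1674 kN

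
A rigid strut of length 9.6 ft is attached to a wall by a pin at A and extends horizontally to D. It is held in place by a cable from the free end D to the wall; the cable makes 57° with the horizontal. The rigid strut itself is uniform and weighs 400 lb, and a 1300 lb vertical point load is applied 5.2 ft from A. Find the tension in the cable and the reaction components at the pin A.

ΣM about A: T·sin57°·9.6 − 400·4.8 − 1300·5.2 = 0 → T = 8680/(9.6·0.838671) = 1078.09 ≈ 1078 lb.
ΣF_x = 0: A_x − T·cos57° = 0 → A_x = 1078.09 × 0.544639 = 587.2 lb.
ΣF_y = 0: A_y + T·sin57° − 400 − 1300 = 0 → A_y = 1700 − 1078.09 × 0.838671 = 795.8 lb.

T = 1078 lb, A_x = 587.2 lb, A_y = 795.8 lb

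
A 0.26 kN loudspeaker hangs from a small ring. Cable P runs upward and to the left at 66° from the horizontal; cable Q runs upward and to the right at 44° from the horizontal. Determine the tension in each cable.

T_P = 0.1990 kN, T_Q = 0.1125 kN

ΣF_x = 0: −T_P·cos66° + T_Q·cos44° = 0 → T_Q = 0.56543·T_P.
ΣF_y = 0: T_P·sin66° + T_Q·sin44° = 0.26.
Substitute: T_P·(0.913545 + 0.56543·0.694658) = 0.26 → T_P = 0.199032 ≈ 0.1990 kN.
Then T_Q = 0.56543 × 0.199032 = 0.1125 kN.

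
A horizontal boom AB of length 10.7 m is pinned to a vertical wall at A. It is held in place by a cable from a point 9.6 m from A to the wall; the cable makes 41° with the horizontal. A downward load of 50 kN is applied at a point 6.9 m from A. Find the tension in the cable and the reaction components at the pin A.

T = 54.78 kN, A_x = 41.34 kN, A_y = 14.06 kN

ΣM about A: T·sin41°·9.6 − 50·6.9 = 0 → T = 345/(9.6·0.656059) = 54.7778 ≈ 54.78 kN.
ΣF_x = 0: A_x − T·cos41° = 0 → A_x = 54.7778 × 0.75471 = 41.34 kN.
ΣF_y = 0: A_y + T·sin41° − 50 = 0 → A_y = 50 − 54.7778 × 0.656059 = 14.06 kN.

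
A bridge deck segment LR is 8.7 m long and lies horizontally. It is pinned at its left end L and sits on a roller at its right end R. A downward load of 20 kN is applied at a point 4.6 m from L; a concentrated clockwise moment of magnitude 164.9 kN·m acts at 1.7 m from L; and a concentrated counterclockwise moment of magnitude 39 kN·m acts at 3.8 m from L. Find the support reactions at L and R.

Moments about L: R_y·8.7 − 20·4.6 − 164.9 + 39 = 0 → R_y = 217.9/8.7 = 25.046 ≈ 25.05 kN.
ΣF_y = 0: L_y + 25.046 − 20 = 0 → L_y = -5.046 kN.
ΣF_x = 0: no horizontal applied forces, so L_x = 0.

L_x = 0, L_y = -5.046 kN, R_y = 25.05 kN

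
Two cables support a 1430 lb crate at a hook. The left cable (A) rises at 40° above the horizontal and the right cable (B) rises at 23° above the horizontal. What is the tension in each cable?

T_A = 1477 lb, T_B = 1229 lb

ΣF_x = 0: −T_A·cos40° + T_B·cos23° = 0 → T_B = 0.8322·T_A.
ΣF_y = 0: T_A·sin40° + T_B·sin23° = 1430.
Substitute: T_A·(0.642788 + 0.8322·0.390731) = 1430 → T_A = 1477.34 ≈ 1477 lb.
Then T_B = 0.8322 × 1477.34 = 1229 lb.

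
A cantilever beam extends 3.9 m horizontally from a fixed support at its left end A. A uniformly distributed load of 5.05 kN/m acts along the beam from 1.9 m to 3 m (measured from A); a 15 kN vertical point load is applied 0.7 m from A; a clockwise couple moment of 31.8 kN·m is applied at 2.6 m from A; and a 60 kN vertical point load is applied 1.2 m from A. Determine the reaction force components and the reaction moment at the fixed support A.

Resultant of the distributed load: 5.05 × 1.1 = 5.555 kN at 2.45 m from A.
ΣF_x = 0: A_x = 0.
ΣF_y = 0: A_y − 5.05·1.1 − 15 − 60 = 0 → A_y = 80.56 kN.
ΣM about A: M_A − (5.05·1.1)·2.45 − 15·0.7 − 31.8 − 60·1.2 = 0 → M_A = 127.9 kN·m.

A_x = 0, A_y = 80.56 kN, M_A = 127.9 kN·m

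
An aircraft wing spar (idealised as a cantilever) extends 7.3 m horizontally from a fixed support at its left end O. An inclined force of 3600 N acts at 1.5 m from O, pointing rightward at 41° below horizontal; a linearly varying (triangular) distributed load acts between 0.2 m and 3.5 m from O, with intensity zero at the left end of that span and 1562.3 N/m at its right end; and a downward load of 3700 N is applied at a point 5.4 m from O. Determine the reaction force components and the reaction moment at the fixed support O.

O_x = -2717 N, O_y = 8640 N, M_O = 29710 N·m

Resultant of the triangular load: ½ × 1562.3 × 3.3 = 2577.795 N, acting at 2.4 m from O (one-third of the span from the peak).
ΣF_x = 0: O_x + 3600·cos41° = 0 → O_x = -2717 N.
ΣF_y = 0: O_y − 3600·sin41° − ½·1562.3·3.3 − 3700 = 0 → O_y = 8640 N.
ΣM about O: M_O − 3600·sin41°·1.5 − (½·1562.3·3.3)·2.4 − 3700·5.4 = 0 → M_O = 29710 N·m.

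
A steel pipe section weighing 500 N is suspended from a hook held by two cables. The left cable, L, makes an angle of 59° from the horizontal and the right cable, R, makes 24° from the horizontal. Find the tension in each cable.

ΣF_x = 0: −T_L·cos59° + T_R·cos24° = 0 → T_R = 0.563779·T_L.
ΣF_y = 0: T_L·sin59° + T_R·sin24° = 500.
Substitute: T_L·(0.857167 + 0.563779·0.406737) = 500 → T_L = 460.203 ≈ 460.2 N.
Then T_R = 0.563779 × 460.203 = 259.5 N.

T_L = 460.2 N, T_R = 259.5 N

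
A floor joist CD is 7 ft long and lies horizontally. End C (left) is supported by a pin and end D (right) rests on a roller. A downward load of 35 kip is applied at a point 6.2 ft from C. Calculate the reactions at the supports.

Taking moments about C: D_y·7 − 35·6.2 = 0 → D_y = 217/7 = 31.00 kip.
ΣF_y = 0: C_y + 31 − 35 = 0 → C_y = 4.000 kip.
ΣF_x = 0: no horizontal applied forces, so C_x = 0.

C_x = 0, C_y = 4.000 kip, D_y = 31.00 kip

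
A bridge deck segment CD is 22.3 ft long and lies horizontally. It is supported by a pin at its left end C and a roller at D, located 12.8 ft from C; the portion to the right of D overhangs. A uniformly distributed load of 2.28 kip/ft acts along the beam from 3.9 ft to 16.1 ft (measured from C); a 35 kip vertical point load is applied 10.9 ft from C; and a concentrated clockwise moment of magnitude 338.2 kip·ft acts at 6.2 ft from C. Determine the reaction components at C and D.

C_x = 0, C_y = -15.14 kip, D_y = 77.96 kip

Resultant of the distributed load: 2.28 × 12.2 = 27.816 kip at 10 ft from C.
Taking moments about C: D_y·12.8 − (2.28·12.2)·10 − 35·10.9 − 338.2 = 0 → D_y = 997.86/12.8 = 77.9578 ≈ 77.96 kip.
ΣF_y = 0: C_y + 77.9578 − 2.28·12.2 − 35 = 0 → C_y = -15.14 kip.
ΣF_x = 0: no horizontal applied forces, so C_x = 0.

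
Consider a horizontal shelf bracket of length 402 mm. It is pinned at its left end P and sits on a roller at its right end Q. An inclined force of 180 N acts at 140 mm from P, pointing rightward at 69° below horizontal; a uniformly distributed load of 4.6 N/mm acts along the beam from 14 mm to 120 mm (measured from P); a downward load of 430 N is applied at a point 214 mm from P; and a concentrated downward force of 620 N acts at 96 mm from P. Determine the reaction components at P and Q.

Resultant of the distributed load: 4.6 × 106 = 487.6 N at 67 mm from P.
Taking moments about P: Q_y·402 − 180·sin69°·140 − (4.6·106)·67 − 430·214 − 620·96 = 0 → Q_y = 207735/402 = 516.754 ≈ 516.8 N.
ΣF_y = 0: P_y + 516.754 − 180·sin69° − 4.6·106 − 430 − 620 = 0 → P_y = 1189 N.
ΣF_x = 0: P_x + 180·cos69° = 0 → P_x = -64.51 N.

P_x = -64.51 N, P_y = 1189 N, Q_y = 516.8 N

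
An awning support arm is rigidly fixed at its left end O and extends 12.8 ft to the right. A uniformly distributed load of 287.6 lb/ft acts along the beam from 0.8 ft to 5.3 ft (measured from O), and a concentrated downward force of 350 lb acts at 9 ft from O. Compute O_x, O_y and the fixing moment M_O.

O_x = 0, O_y = 1644 lb, M_O = 7097 lb·ft

Resultant of the distributed load: 287.6 × 4.5 = 1294.2 lb at 3.05 ft from O.
ΣF_x = 0: O_x = 0.
ΣF_y = 0: O_y − 287.6·4.5 − 350 = 0 → O_y = 1644 lb.
ΣM about O: M_O − (287.6·4.5)·3.05 − 350·9 = 0 → M_O = 7097 lb·ft.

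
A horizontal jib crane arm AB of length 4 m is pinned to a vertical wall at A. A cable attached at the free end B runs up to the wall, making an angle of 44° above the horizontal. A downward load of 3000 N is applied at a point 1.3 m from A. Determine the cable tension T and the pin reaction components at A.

T = 1404 N, A_x = 1010 N, A_y = 2025 N

ΣM about A: T·sin44°·4 − 3000·1.3 = 0 → T = 3900/(4·0.694658) = 1403.57 ≈ 1404 N.
ΣF_x = 0: A_x − T·cos44° = 0 → A_x = 1403.57 × 0.71934 = 1010 N.
ΣF_y = 0: A_y + T·sin44° − 3000 = 0 → A_y = 3000 − 1403.57 × 0.694658 = 2025 N.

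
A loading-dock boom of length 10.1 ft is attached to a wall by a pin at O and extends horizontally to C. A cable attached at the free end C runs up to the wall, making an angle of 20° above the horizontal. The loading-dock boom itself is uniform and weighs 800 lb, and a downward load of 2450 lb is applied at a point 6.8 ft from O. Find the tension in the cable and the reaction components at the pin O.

ΣM about O: T·sin20°·10.1 − 800·5.05 − 2450·6.8 = 0 → T = 20700/(10.1·0.34202) = 5992.35 ≈ 5992 lb.
ΣF_x = 0: O_x − T·cos20° = 0 → O_x = 5992.35 × 0.939693 = 5631 lb.
ΣF_y = 0: O_y + T·sin20° − 800 − 2450 = 0 → O_y = 3250 − 5992.35 × 0.34202 = 1200 lb.

T = 5992 lb, O_x = 5631 lb, O_y = 1200 lb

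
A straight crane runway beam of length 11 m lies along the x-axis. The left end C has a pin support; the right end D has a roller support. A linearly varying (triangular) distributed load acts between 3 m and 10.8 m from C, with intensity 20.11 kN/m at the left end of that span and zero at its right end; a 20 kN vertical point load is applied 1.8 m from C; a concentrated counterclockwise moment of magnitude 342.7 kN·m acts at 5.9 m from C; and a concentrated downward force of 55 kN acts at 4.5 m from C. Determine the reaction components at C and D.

Resultant of the triangular load: ½ × 20.11 × 7.8 = 78.429 kN, acting at 5.6 m from C (one-third of the span from the peak).
Moments about C: D_y·11 − (½·20.11·7.8)·5.6 − 20·1.8 + 342.7 − 55·4.5 = 0 → D_y = 380.0024/11 = 34.5457 ≈ 34.55 kN.
ΣF_y = 0: C_y + 34.5457 − ½·20.11·7.8 − 20 − 55 = 0 → C_y = 118.9 kN.
ΣF_x = 0: no horizontal applied forces, so C_x = 0.

C_x = 0, C_y = 118.9 kN, D_y = 34.55 kN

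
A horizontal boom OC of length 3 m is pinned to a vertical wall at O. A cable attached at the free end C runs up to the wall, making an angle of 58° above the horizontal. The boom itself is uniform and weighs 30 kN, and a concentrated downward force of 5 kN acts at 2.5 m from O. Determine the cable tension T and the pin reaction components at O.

T = 22.60 kN, O_x = 11.98 kN, O_y = 15.83 kN

ΣM about O: T·sin58°·3 − 30·1.5 − 5·2.5 = 0 → T = 57.5/(3·0.848048) = 22.6009 ≈ 22.60 kN.
ΣF_x = 0: O_x − T·cos58° = 0 → O_x = 22.6009 × 0.529919 = 11.98 kN.
ΣF_y = 0: O_y + T·sin58° − 30 − 5 = 0 → O_y = 35 − 22.6009 × 0.848048 = 15.83 kN.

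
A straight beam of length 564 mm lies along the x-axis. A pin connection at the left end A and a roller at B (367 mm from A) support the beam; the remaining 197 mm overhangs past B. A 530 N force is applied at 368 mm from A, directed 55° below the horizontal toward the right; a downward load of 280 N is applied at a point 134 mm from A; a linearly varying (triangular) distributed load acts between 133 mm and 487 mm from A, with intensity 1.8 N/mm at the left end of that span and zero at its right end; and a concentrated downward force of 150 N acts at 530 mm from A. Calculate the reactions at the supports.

A_x = -304.0 N, A_y = 210.7 N, B_y = 972.1 N

Resultant of the triangular load: ½ × 1.8 × 354 = 318.6 N, acting at 251 mm from A (one-third of the span from the peak).
Moments about A: B_y·367 − 530·sin55°·368 − 280·134 − (½·1.8·354)·251 − 150·530 = 0 → B_y = 356756/367 = 972.087 ≈ 972.1 N.
ΣF_y = 0: A_y + 972.087 − 530·sin55° − 280 − ½·1.8·354 − 150 = 0 → A_y = 210.7 N.
ΣF_x = 0: A_x + 530·cos55° = 0 → A_x = -304.0 N.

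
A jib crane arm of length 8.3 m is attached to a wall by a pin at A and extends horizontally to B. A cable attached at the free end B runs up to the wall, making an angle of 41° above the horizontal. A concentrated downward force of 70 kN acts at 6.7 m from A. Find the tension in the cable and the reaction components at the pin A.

T = 86.13 kN, A_x = 65.00 kN, A_y = 13.49 kN

ΣM about A: T·sin41°·8.3 − 70·6.7 = 0 → T = 469/(8.3·0.656059) = 86.1295 ≈ 86.13 kN.
ΣF_x = 0: A_x − T·cos41° = 0 → A_x = 86.1295 × 0.75471 = 65.00 kN.
ΣF_y = 0: A_y + T·sin41° − 70 = 0 → A_y = 70 − 86.1295 × 0.656059 = 13.49 kN.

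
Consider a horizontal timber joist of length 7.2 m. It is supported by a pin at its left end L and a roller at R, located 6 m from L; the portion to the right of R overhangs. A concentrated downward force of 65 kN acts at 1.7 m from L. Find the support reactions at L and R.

Moments about L: R_y·6 − 65·1.7 = 0 → R_y = 110.5/6 = 18.4167 ≈ 18.42 kN.
ΣF_y = 0: L_y + 18.4167 − 65 = 0 → L_y = 46.58 kN.
ΣF_x = 0: no horizontal applied forces, so L_x = 0.

L_x = 0, L_y = 46.58 kN, R_y = 18.42 kN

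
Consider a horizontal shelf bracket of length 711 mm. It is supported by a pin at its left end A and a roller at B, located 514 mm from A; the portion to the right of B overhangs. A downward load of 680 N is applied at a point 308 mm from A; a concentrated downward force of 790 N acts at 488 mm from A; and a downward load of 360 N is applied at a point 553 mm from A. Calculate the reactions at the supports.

Moments about A: B_y·514 − 680·308 − 790·488 − 360·553 = 0 → B_y = 794040/514 = 1544.82 ≈ 1545 N.
ΣF_y = 0: A_y + 1544.82 − 680 − 790 − 360 = 0 → A_y = 285.2 N.
ΣF_x = 0: no horizontal applied forces, so A_x = 0.

A_x = 0, A_y = 285.2 N, B_y = 1545 N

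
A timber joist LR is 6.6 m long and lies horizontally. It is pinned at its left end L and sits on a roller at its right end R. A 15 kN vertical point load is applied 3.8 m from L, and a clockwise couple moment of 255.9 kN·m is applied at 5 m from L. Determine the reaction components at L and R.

L_x = 0, L_y = -32.41 kN, R_y = 47.41 kN

Taking moments about L: R_y·6.6 − 15·3.8 − 255.9 = 0 → R_y = 312.9/6.6 = 47.4091 ≈ 47.41 kN.
ΣF_y = 0: L_y + 47.4091 − 15 = 0 → L_y = -32.41 kN.
ΣF_x = 0: no horizontal applied forces, so L_x = 0.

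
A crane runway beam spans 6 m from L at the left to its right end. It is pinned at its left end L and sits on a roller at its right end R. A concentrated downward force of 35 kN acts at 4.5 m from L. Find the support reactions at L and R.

L_x = 0, L_y = 8.750 kN, R_y = 26.25 kN

Moments about L: R_y·6 − 35·4.5 = 0 → R_y = 157.5/6 = 26.25 kN.
ΣF_y = 0: L_y + 26.25 − 35 = 0 → L_y = 8.750 kN.
ΣF_x = 0: no horizontal applied forces, so L_x = 0.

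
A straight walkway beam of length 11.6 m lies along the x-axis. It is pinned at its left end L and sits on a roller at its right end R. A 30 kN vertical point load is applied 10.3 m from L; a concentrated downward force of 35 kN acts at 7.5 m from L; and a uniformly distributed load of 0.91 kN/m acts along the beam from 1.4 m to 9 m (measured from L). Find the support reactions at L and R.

L_x = 0, L_y = 19.55 kN, R_y = 52.37 kN

Resultant of the distributed load: 0.91 × 7.6 = 6.916 kN at 5.2 m from L.
ΣM about L: R_y·11.6 − 30·10.3 − 35·7.5 − (0.91·7.6)·5.2 = 0 → R_y = 607.4632/11.6 = 52.3675 ≈ 52.37 kN.
ΣF_y = 0: L_y + 52.3675 − 30 − 35 − 0.91·7.6 = 0 → L_y = 19.55 kN.
ΣF_x = 0: no horizontal applied forces, so L_x = 0.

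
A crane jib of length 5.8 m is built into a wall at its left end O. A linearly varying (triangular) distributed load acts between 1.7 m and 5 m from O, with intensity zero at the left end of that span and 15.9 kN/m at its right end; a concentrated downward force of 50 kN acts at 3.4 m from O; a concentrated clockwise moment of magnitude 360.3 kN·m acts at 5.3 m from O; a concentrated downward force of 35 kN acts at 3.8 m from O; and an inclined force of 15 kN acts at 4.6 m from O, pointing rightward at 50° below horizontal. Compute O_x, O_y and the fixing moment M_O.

Resultant of the triangular load: ½ × 15.9 × 3.3 = 26.235 kN, acting at 3.9 m from O (one-third of the span from the peak).
ΣF_x = 0: O_x + 15·cos50° = 0 → O_x = -9.642 kN.
ΣF_y = 0: O_y − ½·15.9·3.3 − 50 − 35 − 15·sin50° = 0 → O_y = 122.7 kN.
ΣM about O: M_O − (½·15.9·3.3)·3.9 − 50·3.4 − 360.3 − 35·3.8 − 15·sin50°·4.6 = 0 → M_O = 818.5 kN·m.

O_x = -9.642 kN, O_y = 122.7 kN, M_O = 818.5 kN·m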